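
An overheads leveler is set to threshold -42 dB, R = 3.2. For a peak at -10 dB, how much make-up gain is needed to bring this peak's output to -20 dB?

The peak compresses to -42 + 32/3.2 = -32 dB.
To reach -20 dB requires -20 − (-32) = 12 dB of make-up.

12 dB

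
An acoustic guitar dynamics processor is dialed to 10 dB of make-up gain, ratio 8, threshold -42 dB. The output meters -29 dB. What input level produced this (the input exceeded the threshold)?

Remove make-up: -29 − 10 = -39 dB.
The compressed level sits -39 − (-42) = 3 dB over threshold.
Input overshoot = R × output overshoot = 24 dB → input = -42 + 24 = -18 dB.

-18 dB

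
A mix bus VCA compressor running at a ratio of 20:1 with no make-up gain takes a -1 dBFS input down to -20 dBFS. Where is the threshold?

-21 dBFS

Input is 20 dB above T (since output overshoot × R = input overshoot: (-20 − T)·20 = -1 − T gives T = -21 dBFS).
Check: -21 + (-1 − (-21))/20 = -21 + 1 = -20 dBFS. ✓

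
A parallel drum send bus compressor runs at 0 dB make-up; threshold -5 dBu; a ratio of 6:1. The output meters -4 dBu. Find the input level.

Post-compression overshoot = -4 − (-5) = 1 dB.
Before 6:1 compression the overshoot was 1 × 6 = 6 dB, so input = -5 + 6 = 1 dBu.

1 dBu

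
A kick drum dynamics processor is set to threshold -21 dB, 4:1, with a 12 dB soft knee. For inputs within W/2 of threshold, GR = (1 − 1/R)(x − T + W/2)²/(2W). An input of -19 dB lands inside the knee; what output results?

-21 dB

x − T + W/2 = -19 − (-21) + 6 = 8.
GR = (1 − 1/4) × 8² / 24 = 0.75 × 64 / 24 = 2 dB.
Output = -19 − 2 = -21 dB.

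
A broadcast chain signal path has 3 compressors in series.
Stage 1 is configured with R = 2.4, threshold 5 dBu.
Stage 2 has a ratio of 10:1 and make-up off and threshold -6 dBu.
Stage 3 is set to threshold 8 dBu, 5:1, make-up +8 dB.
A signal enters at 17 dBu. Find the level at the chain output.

Stage 1: 12 dB above 5 dBu, reduced 2.4:1 to 5 dB above → 10 dBu.
Stage 2: 10 dBu is 16 dB over -6 dBu; at 10:1 that becomes 1.6 dB over, giving -4.4 dBu.
Stage 3: -4.4 dBu ≤ 8 dBu, so stage 3 doesn't engage; make-up brings it to 3.6 dBu.

3.6 dBu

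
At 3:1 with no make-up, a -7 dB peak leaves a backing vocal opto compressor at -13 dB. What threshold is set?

-16 dB

Gain reduction = -7 − (-13) = 6 dB; output overshoot = GR / (R − 1) = 6 / 2 = 3 dB.
Threshold = output − output overshoot = -13 − 3 = -16 dB.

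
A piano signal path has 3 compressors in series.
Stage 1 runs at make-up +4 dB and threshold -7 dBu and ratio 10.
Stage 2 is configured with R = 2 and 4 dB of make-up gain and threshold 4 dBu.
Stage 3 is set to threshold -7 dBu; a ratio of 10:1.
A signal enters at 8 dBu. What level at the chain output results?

-6.05 dBu

Stage 1: 8 dBu is 15 dB over -7 dBu; at 10:1 that becomes 1.5 dB over, giving -5.5 dBu; +4 dB make-up → -1.5 dBu.
Stage 2: -1.5 dBu ≤ 4 dBu, so stage 2 doesn't engage; make-up brings it to 2.5 dBu.
Stage 3: overshoot 9.5 dB → 9.5/10 = 0.95 dB → -6.05 dBu.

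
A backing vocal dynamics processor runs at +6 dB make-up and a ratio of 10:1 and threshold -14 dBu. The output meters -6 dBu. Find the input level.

Stripping the +6 dB make-up gives -12 dBu at the gain stage.
The compressed level sits -12 − (-14) = 2 dB over threshold.
Undo the ratio: input overshoot = 2 × 10 = 20 dB, giving input = 6 dBu.

6 dBu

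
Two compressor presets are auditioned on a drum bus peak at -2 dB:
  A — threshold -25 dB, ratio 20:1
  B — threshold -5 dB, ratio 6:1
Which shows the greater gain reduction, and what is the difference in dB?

A: GR = 23 − 23/20 = 21.85 dB.
B: GR = 3 − 3/6 = 2.5 dB.
Difference: 19.35 dB in favour of A.

A, by 19.35 dB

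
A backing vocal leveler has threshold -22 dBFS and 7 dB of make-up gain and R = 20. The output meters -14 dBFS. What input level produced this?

-2 dBFS

Stripping the +7 dB make-up gives -21 dBFS at the gain stage.
That's 1 dB above the -22 dBFS threshold.
Before 20:1 compression the overshoot was 1 × 20 = 20 dB, so input = -22 + 20 = -2 dBFS.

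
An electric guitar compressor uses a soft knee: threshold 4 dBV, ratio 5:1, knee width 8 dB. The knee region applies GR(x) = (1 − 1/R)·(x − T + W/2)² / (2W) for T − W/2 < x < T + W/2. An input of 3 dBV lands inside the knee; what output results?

x − T + W/2 = 3 − 4 + 4 = 3.
GR = (1 − 1/5) × 3² / 16 = 0.8 × 9 / 16 = 0.45 dB.
Output = 3 − 0.45 = 2.55 dBV.

2.55 dBV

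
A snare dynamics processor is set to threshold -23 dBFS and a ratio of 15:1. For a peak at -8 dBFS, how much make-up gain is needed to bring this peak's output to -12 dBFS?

Overshoot 15 dB → 15/15 = 1 dB after compression, so the compressed level is -23 + 1 = -22 dBFS.
Make-up = target − compressed = -12 − (-22) = 10 dB.

10 dB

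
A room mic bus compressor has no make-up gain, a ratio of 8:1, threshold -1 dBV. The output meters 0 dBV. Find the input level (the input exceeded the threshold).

The compressed level sits 0 − (-1) = 1 dB over threshold.
Undo the ratio: input overshoot = 1 × 8 = 8 dB, giving input = 7 dBV.

7 dBV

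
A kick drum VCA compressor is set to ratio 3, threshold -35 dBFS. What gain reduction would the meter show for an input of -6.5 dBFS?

Overshoot = -6.5 − (-35) = 28.5 dB.
At 3:1, output sits 28.5/3 = 9.5 dB above threshold.
GR = overshoot in − overshoot out = 28.5 − 9.5 = 19 dB.

19 dB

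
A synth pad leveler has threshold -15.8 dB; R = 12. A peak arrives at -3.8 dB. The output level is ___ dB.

-14.8 dB

Overshoot: -3.8 − (-15.8) = 12 dB.
The 12 dB excess becomes 1 dB after 12:1 reduction.
That puts the output at -14.8 dB.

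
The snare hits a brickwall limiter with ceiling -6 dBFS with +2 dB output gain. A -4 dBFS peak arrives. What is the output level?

-4 dBFS

At ∞:1, everything above -6 dBFS is held at the ceiling.
Output gain then adds 2 dB: -6 + 2 = -4 dBFS.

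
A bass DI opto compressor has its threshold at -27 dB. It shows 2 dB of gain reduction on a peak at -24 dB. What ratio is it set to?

3:1

Input overshoot = -24 − (-27) = 3 dB.
Output overshoot = 3 − 2 = 1 dB.
Ratio = input overshoot / output overshoot = 3 / 1 = 3.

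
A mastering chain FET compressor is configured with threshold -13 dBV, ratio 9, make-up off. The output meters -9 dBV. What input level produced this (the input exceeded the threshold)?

That's 4 dB above the -13 dBV threshold.
Undo the ratio: input overshoot = 4 × 9 = 36 dB, giving input = 23 dBV.

23 dBV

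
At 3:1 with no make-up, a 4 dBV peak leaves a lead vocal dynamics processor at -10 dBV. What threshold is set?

-17 dBV

Input is 21 dB above T (since output overshoot × R = input overshoot: (-10 − T)·3 = 4 − T gives T = -17 dBV).
Check: -17 + (4 − (-17))/3 = -17 + 7 = -10 dBV. ✓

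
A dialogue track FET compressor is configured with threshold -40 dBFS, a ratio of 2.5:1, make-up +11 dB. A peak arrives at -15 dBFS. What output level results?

-19 dBFS

-15 dBFS sits 25 dB over threshold.
At 2.5:1 the overshoot is divided by 2.5, leaving 10 dB above threshold.
Output = -40 + 10 = -30 dBFS; make-up adds 11 dB, giving -19 dBFS.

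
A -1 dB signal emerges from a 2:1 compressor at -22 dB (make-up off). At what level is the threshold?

Let T be the threshold. Output overshoot = (input overshoot)/R, so -22 − T = (-1 − T)/2.
2·(-22 − T) = -1 − T → 1·T = -44 − (-1) = -43.
T = -43/1 = -43 dB.

-43 dB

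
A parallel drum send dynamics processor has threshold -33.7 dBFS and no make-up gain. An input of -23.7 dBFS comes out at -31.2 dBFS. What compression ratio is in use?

4:1

Input overshoot = -23.7 − (-33.7) = 10 dB; output overshoot = -31.2 − (-33.7) = 2.5 dB.
Ratio = 10 / 2.5 = 4.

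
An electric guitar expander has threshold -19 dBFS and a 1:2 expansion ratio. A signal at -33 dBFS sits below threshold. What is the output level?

-47 dBFS

The input is 14 dB below the -19 dBFS threshold.
A 1:2 expander multiplies undershoot by 2: 14 × 2 = 28 dB below threshold.
Output = -19 − 28 = -47 dBFS.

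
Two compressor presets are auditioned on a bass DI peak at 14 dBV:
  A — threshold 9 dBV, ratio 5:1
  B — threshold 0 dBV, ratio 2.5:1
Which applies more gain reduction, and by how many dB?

A: 5 dB over, compressed to 1 dB over, so 4 dB of GR.
B: 14 dB over, compressed to 5.6 dB over, so 8.4 dB of GR.
B reduces 4.4 dB more.

B, by 4.4 dB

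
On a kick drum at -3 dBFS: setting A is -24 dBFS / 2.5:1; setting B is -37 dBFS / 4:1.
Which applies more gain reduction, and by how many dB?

B, by 12.9 dB

A: 21 dB over, compressed to 8.4 dB over, so 12.6 dB of GR.
B: 34 dB over, compressed to 8.5 dB over, so 25.5 dB of GR.
B reduces 12.9 dB more.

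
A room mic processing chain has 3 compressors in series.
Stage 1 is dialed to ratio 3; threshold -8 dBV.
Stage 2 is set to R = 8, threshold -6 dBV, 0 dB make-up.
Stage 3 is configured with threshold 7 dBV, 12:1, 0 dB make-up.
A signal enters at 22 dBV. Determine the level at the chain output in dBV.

-5 dBV

Stage 1: overshoot 30 dB → 30/3 = 10 dB → 2 dBV.
Stage 2: 2 dBV is 8 dB over -6 dBV; at 8:1 that becomes 1 dB over, giving -5 dBV.
Stage 3: below threshold (-5 ≤ 7); passes unchanged; output -5 dBV.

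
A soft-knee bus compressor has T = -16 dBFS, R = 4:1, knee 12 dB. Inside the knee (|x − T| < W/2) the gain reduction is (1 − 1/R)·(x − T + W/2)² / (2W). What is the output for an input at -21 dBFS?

x − T + W/2 = -21 − (-16) + 6 = 1.
GR = (1 − 1/4) × 1² / 24 = 0.75 × 1 / 24 = 0.03125 dB.
Output = -21 − 0.03125 = -21.03125 dBFS.

-21.03125 dBFS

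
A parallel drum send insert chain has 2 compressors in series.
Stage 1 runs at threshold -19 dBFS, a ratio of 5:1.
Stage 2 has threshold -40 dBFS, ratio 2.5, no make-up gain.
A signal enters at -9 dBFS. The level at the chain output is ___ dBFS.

-30.8 dBFS

Stage 1: -9 dBFS is 10 dB over -19 dBFS; at 5:1 that becomes 2 dB over, giving -17 dBFS.
Stage 2: -17 dBFS is 23 dB over -40 dBFS; at 2.5:1 that becomes 9.2 dB over, giving -30.8 dBFS.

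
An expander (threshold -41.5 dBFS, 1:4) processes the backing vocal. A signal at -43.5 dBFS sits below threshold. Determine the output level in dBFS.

-49.5 dBFS

Undershoot = (-41.5) − (-43.5) = 2 dB.
At 1:4, that expands to 8 dB under threshold.
Output = -41.5 − 8 = -49.5 dBFS.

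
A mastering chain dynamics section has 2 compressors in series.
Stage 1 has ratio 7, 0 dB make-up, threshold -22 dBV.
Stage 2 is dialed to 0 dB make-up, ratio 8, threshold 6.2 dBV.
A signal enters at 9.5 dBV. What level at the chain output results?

Stage 1: overshoot 31.5 dB → 31.5/7 = 4.5 dB → -17.5 dBV.
Stage 2: -17.5 dBV is at or below the 6.2 dBV threshold — no compression; output -17.5 dBV.

-17.5 dBV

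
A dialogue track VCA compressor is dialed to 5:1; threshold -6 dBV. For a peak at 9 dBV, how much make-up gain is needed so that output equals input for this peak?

Without make-up, output = threshold + overshoot/5 = -6 + 3 = -3 dBV.
Gap to target: 12 dB.

12 dB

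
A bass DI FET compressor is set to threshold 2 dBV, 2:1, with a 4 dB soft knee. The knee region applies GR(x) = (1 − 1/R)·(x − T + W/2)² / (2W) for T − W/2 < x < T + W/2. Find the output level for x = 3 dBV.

x − T + W/2 = 3 − 2 + 2 = 3.
GR = (1 − 1/2) × 3² / 8 = 0.5 × 9 / 8 = 0.5625 dB.
Output = 3 − 0.5625 = 2.4375 dBV.

2.4375 dBV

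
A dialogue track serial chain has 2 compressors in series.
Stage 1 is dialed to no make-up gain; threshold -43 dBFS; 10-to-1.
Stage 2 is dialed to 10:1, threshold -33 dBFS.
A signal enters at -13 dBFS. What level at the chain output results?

Stage 1: overshoot 30 dB → 30/10 = 3 dB → -40 dBFS.
Stage 2: -40 dBFS is at or below the -33 dBFS threshold — no compression; output -40 dBFS.

-40 dBFS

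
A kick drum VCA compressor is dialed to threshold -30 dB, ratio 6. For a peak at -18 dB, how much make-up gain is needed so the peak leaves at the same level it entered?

10 dB

Overshoot 12 dB → 12/6 = 2 dB after compression, so the compressed level is -30 + 2 = -28 dB.
Make-up = target − compressed = -18 − (-28) = 10 dB.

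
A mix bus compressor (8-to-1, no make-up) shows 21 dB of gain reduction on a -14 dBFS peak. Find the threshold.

-38 dBFS

Gain reduction = -14 − (-35) = 21 dB; output overshoot = GR / (R − 1) = 21 / 7 = 3 dB.
Threshold = output − output overshoot = -35 − 3 = -38 dBFS.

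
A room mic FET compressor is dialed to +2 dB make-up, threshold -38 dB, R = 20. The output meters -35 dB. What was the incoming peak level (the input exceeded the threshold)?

-18 dB

Before make-up, the level was -35 − 2 = -37 dB.
Post-compression overshoot = -37 − (-38) = 1 dB.
Undo the ratio: input overshoot = 1 × 20 = 20 dB, giving input = -18 dB.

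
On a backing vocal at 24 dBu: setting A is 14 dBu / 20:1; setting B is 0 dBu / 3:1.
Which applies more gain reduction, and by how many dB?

B, by 6.5 dB

A: overshoot 10 dB → output overshoot 0.5 dB → GR 9.5 dB.
B: overshoot 24 dB → output overshoot 8 dB → GR 16 dB.
B applies 6.5 dB more gain reduction.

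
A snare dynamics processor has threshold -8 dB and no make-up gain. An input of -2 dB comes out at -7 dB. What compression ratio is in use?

Input overshoot = -2 − (-8) = 6 dB; output overshoot = -7 − (-8) = 1 dB.
Ratio = 6 / 1 = 6.

6:1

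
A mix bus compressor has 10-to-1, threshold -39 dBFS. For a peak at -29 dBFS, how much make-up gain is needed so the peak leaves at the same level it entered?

9 dB

The peak compresses to -39 + 10/10 = -38 dBFS.
To reach -29 dBFS requires -29 − (-38) = 9 dB of make-up.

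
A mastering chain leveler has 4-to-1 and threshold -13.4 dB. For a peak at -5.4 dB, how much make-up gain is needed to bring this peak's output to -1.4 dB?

Without make-up, output = threshold + overshoot/4 = -13.4 + 2 = -11.4 dB.
Gap to target: 10 dB.

10 dB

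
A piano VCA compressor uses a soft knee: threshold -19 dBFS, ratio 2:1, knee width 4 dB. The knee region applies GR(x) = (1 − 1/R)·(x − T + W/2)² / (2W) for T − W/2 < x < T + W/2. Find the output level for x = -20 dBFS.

x − T + W/2 = -20 − (-19) + 2 = 1.
GR = (1 − 1/2) × 1² / 8 = 0.5 × 1 / 8 = 0.0625 dB.
Output = -20 − 0.0625 = -20.0625 dBFS.

-20.0625 dBFS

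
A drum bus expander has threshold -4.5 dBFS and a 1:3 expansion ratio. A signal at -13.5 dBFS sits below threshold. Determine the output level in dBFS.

Undershoot = (-4.5) − (-13.5) = 9 dB.
At 1:3, that expands to 27 dB under threshold.
Output = -4.5 − 27 = -31.5 dBFS.

-31.5 dBFS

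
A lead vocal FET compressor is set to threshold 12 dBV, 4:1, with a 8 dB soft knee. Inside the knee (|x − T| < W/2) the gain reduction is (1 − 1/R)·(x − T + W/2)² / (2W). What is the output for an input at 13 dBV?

x − T + W/2 = 13 − 12 + 4 = 5.
GR = (1 − 1/4) × 5² / 16 = 0.75 × 25 / 16 = 1.171875 dB.
Output = 13 − 1.171875 = 11.828125 dBV.

11.828125 dBV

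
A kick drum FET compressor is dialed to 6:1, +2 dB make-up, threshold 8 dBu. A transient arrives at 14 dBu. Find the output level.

11 dBu

14 dBu sits 6 dB over threshold.
The 6 dB excess becomes 1 dB after 6:1 reduction.
That puts the output at 9 dBu; make-up adds 2 dB, giving 11 dBu.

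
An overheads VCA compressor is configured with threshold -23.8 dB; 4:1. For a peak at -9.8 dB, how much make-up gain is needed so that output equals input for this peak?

10.5 dB

Overshoot 14 dB → 14/4 = 3.5 dB after compression, so the compressed level is -23.8 + 3.5 = -20.3 dB.
Make-up = target − compressed = -9.8 − (-20.3) = 10.5 dB.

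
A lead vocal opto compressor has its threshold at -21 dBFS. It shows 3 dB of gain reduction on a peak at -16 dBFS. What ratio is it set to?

Input overshoot = -16 − (-21) = 5 dB.
Output overshoot = 5 − 3 = 2 dB.
Ratio = input overshoot / output overshoot = 5 / 2 = 2.5.

2.5:1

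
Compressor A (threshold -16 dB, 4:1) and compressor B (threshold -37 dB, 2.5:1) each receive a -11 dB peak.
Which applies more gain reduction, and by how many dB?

A: 5 dB over, compressed to 1.25 dB over, so 3.75 dB of GR.
B: 26 dB over, compressed to 10.4 dB over, so 15.6 dB of GR.
B applies 11.85 dB more gain reduction.

B, by 11.85 dB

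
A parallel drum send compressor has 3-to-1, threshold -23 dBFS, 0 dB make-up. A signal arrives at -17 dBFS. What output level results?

-21 dBFS

-17 dBFS sits 6 dB over threshold.
At 3:1 the overshoot is divided by 3, leaving 2 dB above threshold.
That puts the output at -21 dBFS.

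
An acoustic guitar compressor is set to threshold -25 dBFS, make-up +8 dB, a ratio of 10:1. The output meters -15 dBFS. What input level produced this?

-5 dBFS

Stripping the +8 dB make-up gives -23 dBFS at the gain stage.
Post-compression overshoot = -23 − (-25) = 2 dB.
Before 10:1 compression the overshoot was 2 × 10 = 20 dB, so input = -25 + 20 = -5 dBFS.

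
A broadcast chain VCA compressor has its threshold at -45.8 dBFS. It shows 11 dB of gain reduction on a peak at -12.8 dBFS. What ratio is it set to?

Input overshoot = -12.8 − (-45.8) = 33 dB.
Output overshoot = 33 − 11 = 22 dB.
Ratio = input overshoot / output overshoot = 33 / 22 = 1.5.

1.5:1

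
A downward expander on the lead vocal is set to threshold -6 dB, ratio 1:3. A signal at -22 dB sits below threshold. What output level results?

-54 dB

Undershoot = (-6) − (-22) = 16 dB.
At 1:3, that expands to 48 dB under threshold.
Output = -6 − 48 = -54 dB.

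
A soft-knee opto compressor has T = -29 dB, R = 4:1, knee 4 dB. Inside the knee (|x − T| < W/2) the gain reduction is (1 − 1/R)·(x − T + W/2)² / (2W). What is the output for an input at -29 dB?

x − T + W/2 = -29 − (-29) + 2 = 2.
GR = (1 − 1/4) × 2² / 8 = 0.75 × 4 / 8 = 0.375 dB.
Output = -29 − 0.375 = -29.375 dB.

-29.375 dB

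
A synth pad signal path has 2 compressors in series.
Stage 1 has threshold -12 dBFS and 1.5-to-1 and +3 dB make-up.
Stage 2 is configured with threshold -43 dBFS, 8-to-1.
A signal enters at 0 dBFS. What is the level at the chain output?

Stage 1: 0 dBFS is 12 dB over -12 dBFS; at 1.5:1 that becomes 8 dB over, giving -4 dBFS; +3 dB make-up → -1 dBFS.
Stage 2: -1 dBFS is 42 dB over -43 dBFS; at 8:1 that becomes 5.25 dB over, giving -37.75 dBFS.

-37.75 dBFS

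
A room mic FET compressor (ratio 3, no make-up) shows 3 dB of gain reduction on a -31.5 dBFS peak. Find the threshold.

-36 dBFS

Input is 4.5 dB above T (since output overshoot × R = input overshoot: (-34.5 − T)·3 = -31.5 − T gives T = -36 dBFS).
Check: -36 + (-31.5 − (-36))/3 = -36 + 1.5 = -34.5 dBFS. ✓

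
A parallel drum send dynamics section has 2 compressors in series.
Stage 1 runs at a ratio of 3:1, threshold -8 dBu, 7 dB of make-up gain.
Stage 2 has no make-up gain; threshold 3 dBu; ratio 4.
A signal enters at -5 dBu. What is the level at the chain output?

0 dBu

Stage 1: overshoot 3 dB → 3/3 = 1 dB → -7 dBu; +7 dB make-up → 0 dBu.
Stage 2: below threshold (0 ≤ 3); passes unchanged; output 0 dBu.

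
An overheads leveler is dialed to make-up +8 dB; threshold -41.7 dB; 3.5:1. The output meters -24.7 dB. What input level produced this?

Before make-up, the level was -24.7 − 8 = -32.7 dB.
That's 9 dB above the -41.7 dB threshold.
Undo the ratio: input overshoot = 9 × 3.5 = 31.5 dB, giving input = -10.2 dB.

-10.2 dB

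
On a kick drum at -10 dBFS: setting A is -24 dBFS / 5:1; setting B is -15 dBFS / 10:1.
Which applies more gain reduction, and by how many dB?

A, by 6.7 dB

A: 14 dB over, compressed to 2.8 dB over, so 11.2 dB of GR.
B: 5 dB over, compressed to 0.5 dB over, so 4.5 dB of GR.
Difference: 6.7 dB in favour of A.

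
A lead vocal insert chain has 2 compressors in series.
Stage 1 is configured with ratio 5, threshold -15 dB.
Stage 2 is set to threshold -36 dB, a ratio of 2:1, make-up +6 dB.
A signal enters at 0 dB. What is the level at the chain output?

-18 dB

Stage 1: overshoot 15 dB → 15/5 = 3 dB → -12 dB.
Stage 2: -12 dB is 24 dB over -36 dB; at 2:1 that becomes 12 dB over, giving -24 dB; +6 dB make-up → -18 dB.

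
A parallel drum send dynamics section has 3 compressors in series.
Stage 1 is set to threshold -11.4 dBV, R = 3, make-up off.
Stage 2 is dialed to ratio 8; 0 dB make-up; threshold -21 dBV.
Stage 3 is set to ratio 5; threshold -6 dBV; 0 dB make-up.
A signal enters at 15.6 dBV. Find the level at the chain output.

Stage 1: 27 dB above -11.4 dBV, reduced 3:1 to 9 dB above → -2.4 dBV.
Stage 2: 18.6 dB above -21 dBV, reduced 8:1 to 2.325 dB above → -18.675 dBV.
Stage 3: -18.675 dBV is at or below the -6 dBV threshold — no compression; output -18.675 dBV.

-18.675 dBV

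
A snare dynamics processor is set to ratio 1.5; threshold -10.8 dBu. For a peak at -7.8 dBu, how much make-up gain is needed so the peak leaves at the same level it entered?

Without make-up, output = threshold + overshoot/1.5 = -10.8 + 2 = -8.8 dBu.
Gap to target: 1 dB.

1 dB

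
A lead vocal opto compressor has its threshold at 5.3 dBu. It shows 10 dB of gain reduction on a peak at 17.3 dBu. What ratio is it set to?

6:1

Input overshoot = 17.3 − 5.3 = 12 dB.
Output overshoot = 12 − 10 = 2 dB.
Ratio = input overshoot / output overshoot = 12 / 2 = 6.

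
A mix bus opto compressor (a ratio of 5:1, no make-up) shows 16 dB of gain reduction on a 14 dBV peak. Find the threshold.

-6 dBV

Let T be the threshold. Output overshoot = (input overshoot)/R, so -2 − T = (14 − T)/5.
5·(-2 − T) = 14 − T → 4·T = -10 − 14 = -24.
T = -24/4 = -6 dBV.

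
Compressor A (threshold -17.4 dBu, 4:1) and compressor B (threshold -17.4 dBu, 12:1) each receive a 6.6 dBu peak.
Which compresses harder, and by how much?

B, by 4 dB

A: GR = 24 − 24/4 = 18 dB.
B: GR = 24 − 24/12 = 22 dB.
B applies 4 dB more gain reduction.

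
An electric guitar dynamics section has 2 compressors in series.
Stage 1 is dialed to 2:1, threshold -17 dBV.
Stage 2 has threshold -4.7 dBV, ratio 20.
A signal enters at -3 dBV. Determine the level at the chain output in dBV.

Stage 1: overshoot 14 dB → 14/2 = 7 dB → -10 dBV.
Stage 2: -10 dBV is at or below the -4.7 dBV threshold — no compression; output -10 dBV.

-10 dBV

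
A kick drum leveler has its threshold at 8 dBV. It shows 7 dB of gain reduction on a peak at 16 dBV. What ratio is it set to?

Input overshoot = 16 − 8 = 8 dB.
Output overshoot = 8 − 7 = 1 dB.
Ratio = input overshoot / output overshoot = 8 / 1 = 8.

8:1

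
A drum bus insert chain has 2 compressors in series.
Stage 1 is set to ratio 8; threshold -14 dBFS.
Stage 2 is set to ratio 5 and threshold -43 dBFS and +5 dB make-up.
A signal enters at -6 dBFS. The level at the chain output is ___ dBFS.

Stage 1: overshoot 8 dB → 8/8 = 1 dB → -13 dBFS.
Stage 2: overshoot 30 dB → 30/5 = 6 dB → -37 dBFS; +5 dB make-up → -32 dBFS.

-32 dBFS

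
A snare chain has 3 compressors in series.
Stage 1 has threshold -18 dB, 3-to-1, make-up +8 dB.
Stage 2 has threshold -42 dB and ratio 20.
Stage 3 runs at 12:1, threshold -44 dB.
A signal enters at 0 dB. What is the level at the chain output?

-43.675 dB

Stage 1: overshoot 18 dB → 18/3 = 6 dB → -12 dB; +8 dB make-up → -4 dB.
Stage 2: 38 dB above -42 dB, reduced 20:1 to 1.9 dB above → -40.1 dB.
Stage 3: overshoot 3.9 dB → 3.9/12 = 0.325 dB → -43.675 dB.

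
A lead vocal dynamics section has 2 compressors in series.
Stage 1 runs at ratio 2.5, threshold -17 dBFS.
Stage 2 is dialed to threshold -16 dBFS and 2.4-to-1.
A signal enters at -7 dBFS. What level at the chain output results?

Stage 1: 10 dB above -17 dBFS, reduced 2.5:1 to 4 dB above → -13 dBFS.
Stage 2: -13 dBFS is 3 dB over -16 dBFS; at 2.4:1 that becomes 1.25 dB over, giving -14.75 dBFS.

-14.75 dBFS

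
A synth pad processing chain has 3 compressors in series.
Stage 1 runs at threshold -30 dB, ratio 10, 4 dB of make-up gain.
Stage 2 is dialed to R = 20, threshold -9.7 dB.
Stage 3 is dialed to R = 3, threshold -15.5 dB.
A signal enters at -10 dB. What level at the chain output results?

-24 dB

Stage 1: -10 dB is 20 dB over -30 dB; at 10:1 that becomes 2 dB over, giving -28 dB; +4 dB make-up → -24 dB.
Stage 2: below threshold (-24 ≤ -9.7); passes unchanged; output -24 dB.
Stage 3: -24 dB ≤ -15.5 dB, so stage 3 doesn't engage; output -24 dB.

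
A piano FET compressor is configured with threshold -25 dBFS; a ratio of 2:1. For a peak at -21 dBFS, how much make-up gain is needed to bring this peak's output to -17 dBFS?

Without make-up, output = threshold + overshoot/2 = -25 + 2 = -23 dBFS.
Gap to target: 6 dB.

6 dB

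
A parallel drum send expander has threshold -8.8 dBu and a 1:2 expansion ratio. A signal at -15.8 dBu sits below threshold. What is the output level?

Undershoot = (-8.8) − (-15.8) = 7 dB.
At 1:2, that expands to 14 dB under threshold.
Output = -8.8 − 14 = -22.8 dBu.

-22.8 dBu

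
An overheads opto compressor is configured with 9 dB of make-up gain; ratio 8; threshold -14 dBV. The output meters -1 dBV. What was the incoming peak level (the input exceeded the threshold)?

Before make-up, the level was -1 − 9 = -10 dBV.
That's 4 dB above the -14 dBV threshold.
Before 8:1 compression the overshoot was 4 × 8 = 32 dB, so input = -14 + 32 = 18 dBV.

18 dBV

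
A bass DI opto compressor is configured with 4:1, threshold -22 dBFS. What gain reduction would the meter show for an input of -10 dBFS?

9 dB

-10 dBFS exceeds the threshold by 12 dB.
A 4:1 ratio leaves 3 dB of that excess.
So the signal is attenuated by 12 − 3 = 9 dB.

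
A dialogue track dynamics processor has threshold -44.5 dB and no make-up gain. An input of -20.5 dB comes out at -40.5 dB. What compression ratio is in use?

6:1

Input overshoot = -20.5 − (-44.5) = 24 dB; output overshoot = -40.5 − (-44.5) = 4 dB.
Ratio = 24 / 4 = 6.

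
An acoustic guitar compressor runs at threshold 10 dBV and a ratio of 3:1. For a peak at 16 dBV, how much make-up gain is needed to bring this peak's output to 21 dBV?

Overshoot 6 dB → 6/3 = 2 dB after compression, so the compressed level is 10 + 2 = 12 dBV.
Make-up = target − compressed = 21 − 12 = 9 dB.

9 dB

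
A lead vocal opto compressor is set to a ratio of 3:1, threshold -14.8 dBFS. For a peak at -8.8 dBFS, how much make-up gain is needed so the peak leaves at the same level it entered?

4 dB

Without make-up, output = threshold + overshoot/3 = -14.8 + 2 = -12.8 dBFS.
Gap to target: 4 dB.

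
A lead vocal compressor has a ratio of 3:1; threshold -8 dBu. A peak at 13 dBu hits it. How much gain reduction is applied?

14 dB

13 dBu exceeds the threshold by 21 dB.
A 3:1 ratio leaves 7 dB of that excess.
So the signal is attenuated by 21 − 7 = 14 dB.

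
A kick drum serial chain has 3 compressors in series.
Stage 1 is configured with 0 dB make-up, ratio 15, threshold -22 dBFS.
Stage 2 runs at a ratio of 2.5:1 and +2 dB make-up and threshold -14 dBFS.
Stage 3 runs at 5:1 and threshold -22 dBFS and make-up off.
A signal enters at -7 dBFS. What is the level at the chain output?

Stage 1: 15 dB above -22 dBFS, reduced 15:1 to 1 dB above → -21 dBFS.
Stage 2: -21 dBFS is at or below the -14 dBFS threshold — no compression; make-up brings it to -19 dBFS.
Stage 3: 3 dB above -22 dBFS, reduced 5:1 to 0.6 dB above → -21.4 dBFS.

-21.4 dBFS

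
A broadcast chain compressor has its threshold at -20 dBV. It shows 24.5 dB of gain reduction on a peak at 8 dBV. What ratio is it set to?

Input overshoot = 8 − (-20) = 28 dB.
Output overshoot = 28 − 24.5 = 3.5 dB.
Ratio = input overshoot / output overshoot = 28 / 3.5 = 8.

8:1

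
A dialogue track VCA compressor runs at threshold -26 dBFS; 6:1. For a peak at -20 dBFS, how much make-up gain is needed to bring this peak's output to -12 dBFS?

Without make-up, output = threshold + overshoot/6 = -26 + 1 = -25 dBFS.
Gap to target: 13 dB.

13 dB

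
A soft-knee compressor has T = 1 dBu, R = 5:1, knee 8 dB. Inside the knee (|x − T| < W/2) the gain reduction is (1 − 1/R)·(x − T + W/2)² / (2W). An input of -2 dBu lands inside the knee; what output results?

x − T + W/2 = -2 − 1 + 4 = 1.
GR = (1 − 1/5) × 1² / 16 = 0.8 × 1 / 16 = 0.05 dB.
Output = -2 − 0.05 = -2.05 dBu.

-2.05 dBu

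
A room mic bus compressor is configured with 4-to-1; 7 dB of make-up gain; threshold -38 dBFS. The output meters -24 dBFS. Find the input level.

Before make-up, the level was -24 − 7 = -31 dBFS.
Post-compression overshoot = -31 − (-38) = 7 dB.
Undo the ratio: input overshoot = 7 × 4 = 28 dB, giving input = -10 dBFS.

-10 dBFS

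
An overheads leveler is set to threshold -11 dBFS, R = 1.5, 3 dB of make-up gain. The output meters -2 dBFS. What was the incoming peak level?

Remove make-up: -2 − 3 = -5 dBFS.
That's 6 dB above the -11 dBFS threshold.
Undo the ratio: input overshoot = 6 × 1.5 = 9 dB, giving input = -2 dBFS.

-2 dBFS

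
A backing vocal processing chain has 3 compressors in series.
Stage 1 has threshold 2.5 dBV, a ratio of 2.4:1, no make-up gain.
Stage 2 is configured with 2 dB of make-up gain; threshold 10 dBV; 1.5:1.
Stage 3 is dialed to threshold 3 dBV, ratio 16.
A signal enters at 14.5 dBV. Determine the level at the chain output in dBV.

Stage 1: overshoot 12 dB → 12/2.4 = 5 dB → 7.5 dBV.
Stage 2: below threshold (7.5 ≤ 10); passes unchanged; make-up brings it to 9.5 dBV.
Stage 3: overshoot 6.5 dB → 6.5/16 = 0.40625 dB → 3.40625 dBV.

3.40625 dBV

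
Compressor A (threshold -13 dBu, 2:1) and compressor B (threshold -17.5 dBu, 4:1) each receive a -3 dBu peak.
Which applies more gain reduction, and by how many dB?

B, by 5.875 dB

A: GR = 10 − 10/2 = 5 dB.
B: GR = 14.5 − 14.5/4 = 10.875 dB.
B applies 5.875 dB more gain reduction.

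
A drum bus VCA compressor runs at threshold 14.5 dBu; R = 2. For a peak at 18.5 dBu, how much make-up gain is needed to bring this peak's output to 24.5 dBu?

8 dB

Overshoot 4 dB → 4/2 = 2 dB after compression, so the compressed level is 14.5 + 2 = 16.5 dBu.
Make-up = target − compressed = 24.5 − 16.5 = 8 dB.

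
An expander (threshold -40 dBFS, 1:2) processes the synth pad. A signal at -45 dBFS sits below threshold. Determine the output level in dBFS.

Below threshold, a 1:2 expander applies gain = (2−1)×(T − x) of attenuation.
(2−1) × 5 = 5 dB, so output = -45 − 5 = -50 dBFS.

-50 dBFS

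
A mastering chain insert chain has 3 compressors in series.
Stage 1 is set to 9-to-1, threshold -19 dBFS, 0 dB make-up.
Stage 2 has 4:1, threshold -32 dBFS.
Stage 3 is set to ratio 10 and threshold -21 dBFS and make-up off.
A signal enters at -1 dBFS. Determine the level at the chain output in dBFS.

-28.25 dBFS

Stage 1: 18 dB above -19 dBFS, reduced 9:1 to 2 dB above → -17 dBFS.
Stage 2: -17 dBFS is 15 dB over -32 dBFS; at 4:1 that becomes 3.75 dB over, giving -28.25 dBFS.
Stage 3: below threshold (-28.25 ≤ -21); passes unchanged; output -28.25 dBFS.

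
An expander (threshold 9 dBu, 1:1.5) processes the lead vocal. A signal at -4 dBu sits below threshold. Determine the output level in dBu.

-10.5 dBu

The input is 13 dB below the 9 dBu threshold.
A 1:1.5 expander multiplies undershoot by 1.5: 13 × 1.5 = 19.5 dB below threshold.
Output = 9 − 19.5 = -10.5 dBu.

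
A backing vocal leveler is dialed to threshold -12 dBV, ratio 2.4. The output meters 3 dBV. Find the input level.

24 dBV

The compressed level sits 3 − (-12) = 15 dB over threshold.
Input overshoot = R × output overshoot = 36 dB → input = -12 + 36 = 24 dBV.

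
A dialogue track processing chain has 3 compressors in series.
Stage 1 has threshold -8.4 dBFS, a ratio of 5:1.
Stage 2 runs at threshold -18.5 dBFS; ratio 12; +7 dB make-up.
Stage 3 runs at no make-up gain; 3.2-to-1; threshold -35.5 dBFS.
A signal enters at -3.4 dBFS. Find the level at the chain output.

-27.710938 dBFS

Stage 1: overshoot 5 dB → 5/5 = 1 dB → -7.4 dBFS.
Stage 2: -7.4 dBFS is 11.1 dB over -18.5 dBFS; at 12:1 that becomes 0.925 dB over, giving -17.575 dBFS; +7 dB make-up → -10.575 dBFS.
Stage 3: overshoot 24.925 dB → 24.925/3.2 = 7.789062 dB → -27.710938 dBFS.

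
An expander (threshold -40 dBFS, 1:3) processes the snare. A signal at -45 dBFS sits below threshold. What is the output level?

-55 dBFS

Undershoot = (-40) − (-45) = 5 dB.
At 1:3, that expands to 15 dB under threshold.
Output = -40 − 15 = -55 dBFS.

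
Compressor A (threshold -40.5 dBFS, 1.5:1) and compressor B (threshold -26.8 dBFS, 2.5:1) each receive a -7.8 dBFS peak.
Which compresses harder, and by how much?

A: GR = 32.7 − 32.7/1.5 = 10.9 dB.
B: GR = 19 − 19/2.5 = 11.4 dB.
B reduces 0.5 dB more.

B, by 0.5 dB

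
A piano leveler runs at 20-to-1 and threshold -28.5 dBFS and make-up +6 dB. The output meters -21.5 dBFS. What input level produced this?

Before make-up, the level was -21.5 − 6 = -27.5 dBFS.
The compressed level sits -27.5 − (-28.5) = 1 dB over threshold.
Before 20:1 compression the overshoot was 1 × 20 = 20 dB, so input = -28.5 + 20 = -8.5 dBFS.

-8.5 dBFS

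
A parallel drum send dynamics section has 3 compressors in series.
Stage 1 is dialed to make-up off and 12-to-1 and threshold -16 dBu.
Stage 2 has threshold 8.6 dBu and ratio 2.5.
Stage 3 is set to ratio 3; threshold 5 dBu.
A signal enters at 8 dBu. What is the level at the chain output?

Stage 1: 8 dBu is 24 dB over -16 dBu; at 12:1 that becomes 2 dB over, giving -14 dBu.
Stage 2: -14 dBu ≤ 8.6 dBu, so stage 2 doesn't engage; output -14 dBu.
Stage 3: -14 dBu ≤ 5 dBu, so stage 3 doesn't engage; output -14 dBu.

-14 dBu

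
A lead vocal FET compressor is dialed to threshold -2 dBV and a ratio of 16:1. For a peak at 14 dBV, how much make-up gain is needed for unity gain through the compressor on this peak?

15 dB

Without make-up, output = threshold + overshoot/16 = -2 + 1 = -1 dBV.
Gap to target: 15 dB.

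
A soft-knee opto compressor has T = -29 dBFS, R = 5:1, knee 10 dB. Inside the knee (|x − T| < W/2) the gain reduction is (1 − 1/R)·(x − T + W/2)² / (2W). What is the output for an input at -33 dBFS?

x − T + W/2 = -33 − (-29) + 5 = 1.
GR = (1 − 1/5) × 1² / 20 = 0.8 × 1 / 20 = 0.04 dB.
Output = -33 − 0.04 = -33.04 dBFS.

-33.04 dBFS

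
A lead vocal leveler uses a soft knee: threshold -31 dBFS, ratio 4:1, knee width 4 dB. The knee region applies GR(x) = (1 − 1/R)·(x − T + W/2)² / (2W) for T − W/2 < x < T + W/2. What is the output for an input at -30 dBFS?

-30.84375 dBFS

x − T + W/2 = -30 − (-31) + 2 = 3.
GR = (1 − 1/4) × 3² / 8 = 0.75 × 9 / 8 = 0.84375 dB.
Output = -30 − 0.84375 = -30.84375 dBFS.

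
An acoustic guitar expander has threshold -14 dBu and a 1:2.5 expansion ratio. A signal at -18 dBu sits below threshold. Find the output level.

-24 dBu

Undershoot = (-14) − (-18) = 4 dB.
At 1:2.5, that expands to 10 dB under threshold.
Output = -14 − 10 = -24 dBu.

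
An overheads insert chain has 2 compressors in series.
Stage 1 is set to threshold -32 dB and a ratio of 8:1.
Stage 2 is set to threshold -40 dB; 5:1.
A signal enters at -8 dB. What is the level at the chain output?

-37.8 dB

Stage 1: -8 dB is 24 dB over -32 dB; at 8:1 that becomes 3 dB over, giving -29 dB.
Stage 2: 11 dB above -40 dB, reduced 5:1 to 2.2 dB above → -37.8 dB.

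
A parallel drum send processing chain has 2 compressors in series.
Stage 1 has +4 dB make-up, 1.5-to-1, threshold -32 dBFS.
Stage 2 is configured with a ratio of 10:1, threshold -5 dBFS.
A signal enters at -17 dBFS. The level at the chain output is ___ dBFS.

Stage 1: overshoot 15 dB → 15/1.5 = 10 dB → -22 dBFS; +4 dB make-up → -18 dBFS.
Stage 2: below threshold (-18 ≤ -5); passes unchanged; output -18 dBFS.

-18 dBFS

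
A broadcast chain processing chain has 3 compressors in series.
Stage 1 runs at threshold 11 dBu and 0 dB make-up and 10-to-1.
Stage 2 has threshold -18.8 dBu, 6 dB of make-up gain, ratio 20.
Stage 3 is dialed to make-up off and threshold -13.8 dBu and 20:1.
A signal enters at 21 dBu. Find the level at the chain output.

Stage 1: overshoot 10 dB → 10/10 = 1 dB → 12 dBu.
Stage 2: 30.8 dB above -18.8 dBu, reduced 20:1 to 1.54 dB above → -17.26 dBu; +6 dB make-up → -11.26 dBu.
Stage 3: 2.54 dB above -13.8 dBu, reduced 20:1 to 0.127 dB above → -13.673 dBu.

-13.673 dBu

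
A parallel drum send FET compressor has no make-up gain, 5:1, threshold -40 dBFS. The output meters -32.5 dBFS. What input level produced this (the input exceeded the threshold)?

Post-compression overshoot = -32.5 − (-40) = 7.5 dB.
Undo the ratio: input overshoot = 7.5 × 5 = 37.5 dB, giving input = -2.5 dBFS.

-2.5 dBFS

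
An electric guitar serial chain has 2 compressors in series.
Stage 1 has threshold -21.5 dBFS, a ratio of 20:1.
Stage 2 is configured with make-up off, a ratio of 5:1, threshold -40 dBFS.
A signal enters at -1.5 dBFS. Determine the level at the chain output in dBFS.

-36.1 dBFS

Stage 1: overshoot 20 dB → 20/20 = 1 dB → -20.5 dBFS.
Stage 2: -20.5 dBFS is 19.5 dB over -40 dBFS; at 5:1 that becomes 3.9 dB over, giving -36.1 dBFS.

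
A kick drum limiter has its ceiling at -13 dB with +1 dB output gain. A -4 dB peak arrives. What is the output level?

-12 dB

The limiter clamps the peak to its -13 dB ceiling.
Output gain then adds 1 dB: -13 + 1 = -12 dB.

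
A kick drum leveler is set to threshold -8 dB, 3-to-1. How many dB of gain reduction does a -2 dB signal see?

4 dB

-2 dB exceeds the threshold by 6 dB.
After 3:1 compression the overshoot becomes 6/3 = 2 dB.
So the signal is attenuated by 6 − 2 = 4 dB.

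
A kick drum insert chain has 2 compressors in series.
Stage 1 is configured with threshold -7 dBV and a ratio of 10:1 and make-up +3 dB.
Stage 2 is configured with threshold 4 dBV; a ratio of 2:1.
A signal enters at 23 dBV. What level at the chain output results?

Stage 1: overshoot 30 dB → 30/10 = 3 dB → -4 dBV; +3 dB make-up → -1 dBV.
Stage 2: -1 dBV is at or below the 4 dBV threshold — no compression; output -1 dBV.

-1 dBV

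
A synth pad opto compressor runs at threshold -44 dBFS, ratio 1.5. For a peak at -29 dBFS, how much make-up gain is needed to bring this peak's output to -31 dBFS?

Without make-up, output = threshold + overshoot/1.5 = -44 + 10 = -34 dBFS.
Gap to target: 3 dB.

3 dB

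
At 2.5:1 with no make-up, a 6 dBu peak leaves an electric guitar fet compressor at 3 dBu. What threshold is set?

1 dBu

Let T be the threshold. Output overshoot = (input overshoot)/R, so 3 − T = (6 − T)/2.5.
2.5·(3 − T) = 6 − T → 1.5·T = 7.5 − 6 = 1.5.
T = 1.5/1.5 = 1 dBu.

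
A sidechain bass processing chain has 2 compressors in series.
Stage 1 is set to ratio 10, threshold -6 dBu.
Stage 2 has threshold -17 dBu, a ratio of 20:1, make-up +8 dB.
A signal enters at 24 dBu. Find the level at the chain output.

-8.3 dBu

Stage 1: 30 dB above -6 dBu, reduced 10:1 to 3 dB above → -3 dBu.
Stage 2: 14 dB above -17 dBu, reduced 20:1 to 0.7 dB above → -16.3 dBu; +8 dB make-up → -8.3 dBu.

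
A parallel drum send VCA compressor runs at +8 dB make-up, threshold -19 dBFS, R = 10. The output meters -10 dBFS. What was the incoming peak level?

-9 dBFS

Stripping the +8 dB make-up gives -18 dBFS at the gain stage.
The compressed level sits -18 − (-19) = 1 dB over threshold.
Undo the ratio: input overshoot = 1 × 10 = 10 dB, giving input = -9 dBFS.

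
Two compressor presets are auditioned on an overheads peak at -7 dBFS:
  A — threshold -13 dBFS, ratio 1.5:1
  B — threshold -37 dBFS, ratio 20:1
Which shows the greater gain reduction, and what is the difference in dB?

B, by 26.5 dB

A: 6 dB over, compressed to 4 dB over, so 2 dB of GR.
B: 30 dB over, compressed to 1.5 dB over, so 28.5 dB of GR.
Difference: 26.5 dB in favour of B.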